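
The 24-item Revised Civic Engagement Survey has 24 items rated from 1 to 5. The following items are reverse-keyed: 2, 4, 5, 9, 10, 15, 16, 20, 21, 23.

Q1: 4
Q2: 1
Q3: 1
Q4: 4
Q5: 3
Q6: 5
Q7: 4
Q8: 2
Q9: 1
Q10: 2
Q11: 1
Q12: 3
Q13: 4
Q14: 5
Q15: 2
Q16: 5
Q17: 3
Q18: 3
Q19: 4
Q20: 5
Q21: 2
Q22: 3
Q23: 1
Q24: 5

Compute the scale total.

Reverse-keyed items use 6 − raw:
  item 2: 6 − 1 = 5
  item 4: 6 − 4 = 2
  item 5: 6 − 3 = 3
  item 9: 6 − 1 = 5
  item 10: 6 − 2 = 4
  item 15: 6 − 2 = 4
  item 16: 6 − 5 = 1
  item 20: 6 − 5 = 1
  item 21: 6 − 2 = 4
  item 23: 6 − 1 = 5
Scored items: 4, 5, 1, 2, 3, 5, 4, 2, 5, 4, 1, 3, 4, 5, 4, 1, 3, 3, 4, 1, 4, 3, 5, 5
Total = 4 + 5 + 1 + 2 + 3 + 5 + 4 + 2 + 5 + 4 + 1 + 3 + 4 + 5 + 4 + 1 + 3 + 3 + 4 + 1 + 4 + 3 + 5 + 5 = 81

81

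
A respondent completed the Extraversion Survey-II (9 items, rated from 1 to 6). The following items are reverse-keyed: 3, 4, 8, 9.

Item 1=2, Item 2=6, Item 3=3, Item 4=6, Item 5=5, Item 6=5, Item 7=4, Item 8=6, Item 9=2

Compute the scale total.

33

Reversing items 3, 4, 8, and 9 with 7 − raw:
Total = 2 + 6 + (7−3) + (7−6) + 5 + 5 + 4 + (7−6) + (7−2)
      = 2 + 6 + 4 + 1 + 5 + 5 + 4 + 1 + 5 = 33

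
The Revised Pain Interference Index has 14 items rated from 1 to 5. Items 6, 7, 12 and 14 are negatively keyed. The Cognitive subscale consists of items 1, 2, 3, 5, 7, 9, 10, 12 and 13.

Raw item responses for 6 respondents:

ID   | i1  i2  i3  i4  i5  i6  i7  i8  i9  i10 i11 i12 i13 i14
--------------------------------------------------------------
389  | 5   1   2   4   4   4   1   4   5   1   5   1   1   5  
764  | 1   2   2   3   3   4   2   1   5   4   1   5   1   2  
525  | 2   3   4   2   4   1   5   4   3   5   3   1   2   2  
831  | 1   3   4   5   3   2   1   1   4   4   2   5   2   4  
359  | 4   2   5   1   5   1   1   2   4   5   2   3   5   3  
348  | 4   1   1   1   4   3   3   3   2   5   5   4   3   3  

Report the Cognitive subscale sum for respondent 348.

25

Respondent 348 raw: 4, 1, 1, 1, 4, 3, 3, 3, 2, 5, 5, 4, 3, 3.
Cognitive items: 1, 2, 3, 5, 7, 9, 10, 12, 13.
Reverse-coded (reversed = (1+5) − raw = 6 − raw):
  item 1: 4
  item 2: 1
  item 3: 1
  item 5: 4
  item 7: 6 − 3 = 3
  item 9: 2
  item 10: 5
  item 12: 6 − 4 = 2
  item 13: 3
Sum = 4 + 1 + 1 + 4 + 3 + 2 + 5 + 2 + 3 = 25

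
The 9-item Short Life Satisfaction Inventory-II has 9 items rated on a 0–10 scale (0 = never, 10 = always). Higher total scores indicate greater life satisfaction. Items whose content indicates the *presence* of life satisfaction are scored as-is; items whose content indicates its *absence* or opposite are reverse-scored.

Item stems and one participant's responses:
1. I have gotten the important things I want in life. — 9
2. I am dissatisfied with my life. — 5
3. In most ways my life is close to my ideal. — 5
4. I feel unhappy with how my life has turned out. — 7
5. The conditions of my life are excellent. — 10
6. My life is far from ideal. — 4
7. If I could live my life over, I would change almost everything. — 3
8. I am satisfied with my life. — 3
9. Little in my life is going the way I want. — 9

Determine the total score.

Items 2, 4, 6, 7, 9 describe the absence/opposite of life satisfaction → reverse-score.
reverse-coded value = 10 − response.
  item 1: 9
  item 2: 10 − 5 = 5
  item 3: 5
  item 4: 10 − 7 = 3
  item 5: 10
  item 6: 10 − 4 = 6
  item 7: 10 − 3 = 7
  item 8: 3
  item 9: 10 − 9 = 1
Total = 9 + 5 + 5 + 3 + 10 + 6 + 7 + 3 + 1 = 49

49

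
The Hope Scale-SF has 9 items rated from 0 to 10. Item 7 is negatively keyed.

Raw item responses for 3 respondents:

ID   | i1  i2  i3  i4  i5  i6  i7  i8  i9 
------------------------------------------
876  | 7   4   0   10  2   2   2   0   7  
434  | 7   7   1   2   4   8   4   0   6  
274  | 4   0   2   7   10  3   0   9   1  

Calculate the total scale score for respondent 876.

Respondent 876 raw: 7, 4, 0, 10, 2, 2, 2, 0, 7.
Reverse-coded (reversed = (0+10) − raw = 10 − raw):
  item 1: 7
  item 2: 4
  item 3: 0
  item 4: 10
  item 5: 2
  item 6: 2
  item 7: 10 − 2 = 8
  item 8: 0
  item 9: 7
Sum = 7 + 4 + 0 + 10 + 2 + 2 + 8 + 0 + 7 = 40

40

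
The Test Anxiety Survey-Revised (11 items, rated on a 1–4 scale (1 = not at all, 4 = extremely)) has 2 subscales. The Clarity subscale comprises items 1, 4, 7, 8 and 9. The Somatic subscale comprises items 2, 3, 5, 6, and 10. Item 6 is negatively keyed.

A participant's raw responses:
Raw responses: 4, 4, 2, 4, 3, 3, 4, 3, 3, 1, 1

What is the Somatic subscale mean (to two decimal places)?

Somatic items: 2, 3, 5, 6, 10.
Of these, item 6 is negatively keyed; reverse-coded value = 5 − response.
  item 2: 4
  item 3: 2
  item 5: 3
  item 6: 5 − 3 = 2
  item 10: 1
Sum = 4 + 2 + 3 + 2 + 1 = 12
Mean = 12 / 5 = 2.40

2.40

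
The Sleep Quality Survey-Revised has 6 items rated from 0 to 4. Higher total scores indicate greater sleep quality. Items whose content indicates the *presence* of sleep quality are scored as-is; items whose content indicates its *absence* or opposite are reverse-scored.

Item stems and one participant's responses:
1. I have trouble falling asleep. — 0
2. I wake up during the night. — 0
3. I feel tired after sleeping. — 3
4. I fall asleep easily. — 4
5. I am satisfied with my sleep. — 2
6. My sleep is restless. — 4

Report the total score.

Items 1, 2, 3, 6 describe the absence/opposite of sleep quality → reverse-score.
on a 0–4 scale, reversed = 4 − raw.
  item 1: 4 − 0 = 4
  item 2: 4 − 0 = 4
  item 3: 4 − 3 = 1
  item 4: 4
  item 5: 2
  item 6: 4 − 4 = 0
Total = 4 + 4 + 1 + 4 + 2 + 0 = 15

15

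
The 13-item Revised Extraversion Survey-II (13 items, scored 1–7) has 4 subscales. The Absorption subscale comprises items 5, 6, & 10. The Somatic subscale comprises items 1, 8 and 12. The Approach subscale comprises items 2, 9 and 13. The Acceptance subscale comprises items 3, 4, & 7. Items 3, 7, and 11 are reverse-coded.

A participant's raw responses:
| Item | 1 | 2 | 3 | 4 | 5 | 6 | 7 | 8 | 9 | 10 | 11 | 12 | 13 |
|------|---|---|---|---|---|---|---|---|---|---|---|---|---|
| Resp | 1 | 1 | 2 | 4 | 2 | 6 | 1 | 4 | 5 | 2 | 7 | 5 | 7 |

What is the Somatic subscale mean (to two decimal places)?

3.33

Somatic items: 1, 8, 12.
  item 1: 1
  item 8: 4
  item 12: 5
Sum = 1 + 4 + 5 = 10
Mean = 10 / 3 = 3.33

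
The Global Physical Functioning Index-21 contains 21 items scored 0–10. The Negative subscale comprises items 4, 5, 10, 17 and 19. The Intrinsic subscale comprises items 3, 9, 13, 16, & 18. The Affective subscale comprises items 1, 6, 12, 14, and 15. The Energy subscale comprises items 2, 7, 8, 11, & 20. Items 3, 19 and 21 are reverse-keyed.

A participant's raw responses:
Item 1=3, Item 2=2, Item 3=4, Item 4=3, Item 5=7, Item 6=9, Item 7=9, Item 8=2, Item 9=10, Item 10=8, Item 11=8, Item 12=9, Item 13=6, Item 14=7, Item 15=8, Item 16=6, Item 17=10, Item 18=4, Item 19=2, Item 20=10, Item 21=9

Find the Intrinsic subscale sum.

32

Intrinsic items: 3, 9, 13, 16, 18.
Of these, item 3 is reverse-keyed; on a 0–10 scale, reversed = 10 − raw.
  item 3: 10 − 4 = 6
  item 9: 10
  item 13: 6
  item 16: 6
  item 18: 4
Sum = 6 + 10 + 6 + 6 + 4 = 32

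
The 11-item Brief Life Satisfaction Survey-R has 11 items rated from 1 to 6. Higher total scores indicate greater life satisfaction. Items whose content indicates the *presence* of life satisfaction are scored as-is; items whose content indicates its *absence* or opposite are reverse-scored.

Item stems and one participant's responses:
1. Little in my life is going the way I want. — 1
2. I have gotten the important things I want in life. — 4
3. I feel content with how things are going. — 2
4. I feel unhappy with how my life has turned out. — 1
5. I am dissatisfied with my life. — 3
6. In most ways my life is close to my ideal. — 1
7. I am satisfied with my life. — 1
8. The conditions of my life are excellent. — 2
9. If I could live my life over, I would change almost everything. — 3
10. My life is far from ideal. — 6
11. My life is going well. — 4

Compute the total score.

Items 1, 4, 5, 9, 10 describe the absence/opposite of life satisfaction → reverse-score.
reverse-coded value = 7 − response.
  item 1: 7 − 1 = 6
  item 2: 4
  item 3: 2
  item 4: 7 − 1 = 6
  item 5: 7 − 3 = 4
  item 6: 1
  item 7: 1
  item 8: 2
  item 9: 7 − 3 = 4
  item 10: 7 − 6 = 1
  item 11: 4
Total = 6 + 4 + 2 + 6 + 4 + 1 + 1 + 2 + 4 + 1 + 4 = 35

35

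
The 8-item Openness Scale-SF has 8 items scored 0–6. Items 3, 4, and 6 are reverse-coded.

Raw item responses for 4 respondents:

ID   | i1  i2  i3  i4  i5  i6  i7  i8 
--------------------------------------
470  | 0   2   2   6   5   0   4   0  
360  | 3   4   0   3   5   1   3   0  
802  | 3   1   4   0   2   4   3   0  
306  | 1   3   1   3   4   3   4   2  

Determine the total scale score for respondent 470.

21

Respondent 470 raw: 0, 2, 2, 6, 5, 0, 4, 0.
Reverse-coded (reverse-coded value = 6 − response):
  item 1: 0
  item 2: 2
  item 3: 6 − 2 = 4
  item 4: 6 − 6 = 0
  item 5: 5
  item 6: 6 − 0 = 6
  item 7: 4
  item 8: 0
Sum = 0 + 2 + 4 + 0 + 5 + 6 + 4 + 0 = 21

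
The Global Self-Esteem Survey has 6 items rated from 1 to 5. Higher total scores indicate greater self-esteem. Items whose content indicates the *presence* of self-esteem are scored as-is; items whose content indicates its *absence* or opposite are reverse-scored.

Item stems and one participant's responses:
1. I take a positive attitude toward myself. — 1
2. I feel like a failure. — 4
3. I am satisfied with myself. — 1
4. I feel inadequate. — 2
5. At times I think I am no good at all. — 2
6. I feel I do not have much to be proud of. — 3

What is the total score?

15

Items 2, 4, 5, 6 describe the absence/opposite of self-esteem → reverse-score.
reversed = (1+5) − raw = 6 − raw.
  item 1: 1
  item 2: 6 − 4 = 2
  item 3: 1
  item 4: 6 − 2 = 4
  item 5: 6 − 2 = 4
  item 6: 6 − 3 = 3
Total = 1 + 2 + 1 + 4 + 4 + 3 = 15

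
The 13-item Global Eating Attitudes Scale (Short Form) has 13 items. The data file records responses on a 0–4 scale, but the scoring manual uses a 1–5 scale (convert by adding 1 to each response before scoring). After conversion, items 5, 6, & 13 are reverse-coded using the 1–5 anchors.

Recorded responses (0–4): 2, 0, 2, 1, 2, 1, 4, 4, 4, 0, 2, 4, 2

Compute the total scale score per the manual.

Convert to 1–5: 3, 1, 3, 2, 3, 2, 5, 5, 5, 1, 3, 5, 3
Reverse-coded (reverse-coded value = 6 − response):
  item 5: 6 − 3 = 3
  item 6: 6 − 2 = 4
  item 13: 6 − 3 = 3
Scored: 3, 1, 3, 2, 3, 4, 5, 5, 5, 1, 3, 5, 3
Total = 43

43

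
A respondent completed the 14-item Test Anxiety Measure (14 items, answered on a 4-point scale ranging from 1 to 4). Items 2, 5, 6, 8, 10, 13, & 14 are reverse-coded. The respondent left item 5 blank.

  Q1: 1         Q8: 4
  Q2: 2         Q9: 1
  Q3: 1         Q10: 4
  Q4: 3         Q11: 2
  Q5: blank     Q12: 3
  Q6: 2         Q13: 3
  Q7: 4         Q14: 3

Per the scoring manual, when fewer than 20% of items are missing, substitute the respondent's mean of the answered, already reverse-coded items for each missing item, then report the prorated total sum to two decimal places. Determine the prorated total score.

29.08

Reverse-coded (reverse-coded value = 5 − response):
  item 2: 5 − 2 = 3
  item 6: 5 − 2 = 3
  item 8: 5 − 4 = 1
  item 10: 5 − 4 = 1
  item 13: 5 − 3 = 2
  item 14: 5 − 3 = 2
Completed scored items (13 of 14): 1, 3, 1, 3, 3, 4, 1, 1, 1, 2, 3, 2, 2; sum = 27.
Person mean = 27 / 13 ≈ 2.0769
Prorated total = (27 / 13) × 14 = 29.08 (to 2 dp)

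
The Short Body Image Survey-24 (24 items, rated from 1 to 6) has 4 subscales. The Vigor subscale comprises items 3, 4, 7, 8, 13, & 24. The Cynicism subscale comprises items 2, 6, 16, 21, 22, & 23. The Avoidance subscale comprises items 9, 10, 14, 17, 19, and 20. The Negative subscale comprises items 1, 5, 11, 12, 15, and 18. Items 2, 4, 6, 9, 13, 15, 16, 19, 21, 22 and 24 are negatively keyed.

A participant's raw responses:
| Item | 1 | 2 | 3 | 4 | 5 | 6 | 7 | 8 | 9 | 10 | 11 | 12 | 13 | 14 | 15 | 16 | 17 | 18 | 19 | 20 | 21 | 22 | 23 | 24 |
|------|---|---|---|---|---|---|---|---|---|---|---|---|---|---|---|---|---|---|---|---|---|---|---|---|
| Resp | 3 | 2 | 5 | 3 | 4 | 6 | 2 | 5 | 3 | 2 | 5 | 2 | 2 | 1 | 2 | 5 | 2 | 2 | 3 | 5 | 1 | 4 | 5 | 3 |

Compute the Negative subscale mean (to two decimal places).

Negative items: 1, 5, 11, 12, 15, 18.
Of these, item 15 is negatively keyed; on a 1–6 scale, reversed = 7 − raw.
  item 1: 3
  item 5: 4
  item 11: 5
  item 12: 2
  item 15: 7 − 2 = 5
  item 18: 2
Sum = 3 + 4 + 5 + 2 + 5 + 2 = 21
Mean = 21 / 6 = 3.50

3.50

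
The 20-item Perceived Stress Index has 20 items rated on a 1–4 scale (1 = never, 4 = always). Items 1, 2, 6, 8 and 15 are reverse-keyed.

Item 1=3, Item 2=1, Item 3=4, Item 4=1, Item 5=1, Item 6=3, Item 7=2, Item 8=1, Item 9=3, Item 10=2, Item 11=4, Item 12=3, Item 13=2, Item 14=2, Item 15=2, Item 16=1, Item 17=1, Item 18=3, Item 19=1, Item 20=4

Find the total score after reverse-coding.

Reverse-coded items (on a 1–4 scale, reversed = 5 − raw):
  item 1: 5 − 3 = 2
  item 2: 5 − 1 = 4
  item 6: 5 − 3 = 2
  item 8: 5 − 1 = 4
  item 15: 5 − 2 = 3
Scored responses: 2, 4, 4, 1, 1, 2, 2, 4, 3, 2, 4, 3, 2, 2, 3, 1, 1, 3, 1, 4
Total = 2 + 4 + 4 + 1 + 1 + 2 + 2 + 4 + 3 + 2 + 4 + 3 + 2 + 2 + 3 + 1 + 1 + 3 + 1 + 4 = 49

49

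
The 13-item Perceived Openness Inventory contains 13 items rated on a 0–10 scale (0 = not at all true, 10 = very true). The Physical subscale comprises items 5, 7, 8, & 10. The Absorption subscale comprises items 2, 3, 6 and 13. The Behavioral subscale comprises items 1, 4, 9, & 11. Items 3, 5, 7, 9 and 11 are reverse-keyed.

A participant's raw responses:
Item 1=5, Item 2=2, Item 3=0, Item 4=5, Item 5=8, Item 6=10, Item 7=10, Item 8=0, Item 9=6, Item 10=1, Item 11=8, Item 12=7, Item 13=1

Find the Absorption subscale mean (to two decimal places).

Absorption items: 2, 3, 6, 13.
Of these, item 3 is reverse-keyed; reverse-coded value = 10 − response.
  item 2: 2
  item 3: 10 − 0 = 10
  item 6: 10
  item 13: 1
Sum = 2 + 10 + 10 + 1 = 23
Mean = 23 / 4 = 5.75

5.75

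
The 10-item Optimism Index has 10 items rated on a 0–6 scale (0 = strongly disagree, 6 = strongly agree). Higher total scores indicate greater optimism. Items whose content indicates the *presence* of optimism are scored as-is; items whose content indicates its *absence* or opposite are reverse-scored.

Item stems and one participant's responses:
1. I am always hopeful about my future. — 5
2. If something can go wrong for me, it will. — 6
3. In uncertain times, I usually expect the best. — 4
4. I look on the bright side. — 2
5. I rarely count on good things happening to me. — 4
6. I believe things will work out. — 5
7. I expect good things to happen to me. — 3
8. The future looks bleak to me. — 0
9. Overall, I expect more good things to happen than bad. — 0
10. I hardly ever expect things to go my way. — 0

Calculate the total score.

33

Items 2, 5, 8, 10 describe the absence/opposite of optimism → reverse-score.
reversed = (0+6) − raw = 6 − raw.
  item 1: 5
  item 2: 6 − 6 = 0
  item 3: 4
  item 4: 2
  item 5: 6 − 4 = 2
  item 6: 5
  item 7: 3
  item 8: 6 − 0 = 6
  item 9: 0
  item 10: 6 − 0 = 6
Total = 5 + 0 + 4 + 2 + 2 + 5 + 3 + 6 + 0 + 6 = 33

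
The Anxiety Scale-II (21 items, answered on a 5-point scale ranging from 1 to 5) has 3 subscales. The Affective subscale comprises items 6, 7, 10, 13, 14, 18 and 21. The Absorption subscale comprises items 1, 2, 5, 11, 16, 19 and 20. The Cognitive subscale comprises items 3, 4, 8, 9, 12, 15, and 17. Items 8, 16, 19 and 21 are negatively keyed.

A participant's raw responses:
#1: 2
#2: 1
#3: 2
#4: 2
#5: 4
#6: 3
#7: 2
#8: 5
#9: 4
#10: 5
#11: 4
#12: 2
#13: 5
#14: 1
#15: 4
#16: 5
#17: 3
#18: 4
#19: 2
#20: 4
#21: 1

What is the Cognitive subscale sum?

18

Cognitive items: 3, 4, 8, 9, 12, 15, 17.
Of these, item 8 is negatively keyed; reverse-coded value = 6 − response.
  item 3: 2
  item 4: 2
  item 8: 6 − 5 = 1
  item 9: 4
  item 12: 2
  item 15: 4
  item 17: 3
Sum = 2 + 2 + 1 + 4 + 2 + 4 + 3 = 18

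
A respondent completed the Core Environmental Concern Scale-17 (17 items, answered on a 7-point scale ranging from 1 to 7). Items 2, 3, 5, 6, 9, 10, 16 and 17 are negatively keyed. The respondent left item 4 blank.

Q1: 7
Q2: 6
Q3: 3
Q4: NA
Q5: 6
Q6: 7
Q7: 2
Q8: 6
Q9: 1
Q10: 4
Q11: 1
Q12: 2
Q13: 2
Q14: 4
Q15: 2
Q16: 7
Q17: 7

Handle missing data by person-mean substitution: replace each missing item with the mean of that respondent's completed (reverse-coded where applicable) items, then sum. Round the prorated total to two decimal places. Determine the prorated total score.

Reverse-coded (reversed = (1+7) − raw = 8 − raw):
  item 2: 8 − 6 = 2
  item 3: 8 − 3 = 5
  item 5: 8 − 6 = 2
  item 6: 8 − 7 = 1
  item 9: 8 − 1 = 7
  item 10: 8 − 4 = 4
  item 16: 8 − 7 = 1
  item 17: 8 − 7 = 1
Completed scored items (16 of 17): 7, 2, 5, 2, 1, 2, 6, 7, 4, 1, 2, 2, 4, 2, 1, 1; sum = 49.
Person mean = 49 / 16 ≈ 3.0625
Prorated total = (49 / 16) × 17 = 52.06 (to 2 dp)

52.06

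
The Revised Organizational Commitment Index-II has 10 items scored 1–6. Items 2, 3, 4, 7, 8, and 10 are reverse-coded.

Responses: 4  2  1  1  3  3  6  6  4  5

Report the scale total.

35

Reverse-coded items (reverse-coded value = 7 − response):
  item 2: 7 − 2 = 5
  item 3: 7 − 1 = 6
  item 4: 7 − 1 = 6
  item 7: 7 − 6 = 1
  item 8: 7 − 6 = 1
  item 10: 7 − 5 = 2
After reverse-coding: 4, 5, 6, 6, 3, 3, 1, 1, 4, 2
Total = 4 + 5 + 6 + 6 + 3 + 3 + 1 + 1 + 4 + 2 = 35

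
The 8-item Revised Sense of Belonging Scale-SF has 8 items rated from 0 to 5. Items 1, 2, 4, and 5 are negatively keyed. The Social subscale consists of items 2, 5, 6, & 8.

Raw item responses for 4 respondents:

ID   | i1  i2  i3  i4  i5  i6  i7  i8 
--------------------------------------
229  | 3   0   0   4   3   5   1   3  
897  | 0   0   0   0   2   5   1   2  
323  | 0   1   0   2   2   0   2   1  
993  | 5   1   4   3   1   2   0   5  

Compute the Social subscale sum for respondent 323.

8

Respondent 323 raw: 0, 1, 0, 2, 2, 0, 2, 1.
Social items: 2, 5, 6, 8.
Reverse-coded (reverse-coded value = 5 − response):
  item 2: 5 − 1 = 4
  item 5: 5 − 2 = 3
  item 6: 0
  item 8: 1
Sum = 4 + 3 + 0 + 1 = 8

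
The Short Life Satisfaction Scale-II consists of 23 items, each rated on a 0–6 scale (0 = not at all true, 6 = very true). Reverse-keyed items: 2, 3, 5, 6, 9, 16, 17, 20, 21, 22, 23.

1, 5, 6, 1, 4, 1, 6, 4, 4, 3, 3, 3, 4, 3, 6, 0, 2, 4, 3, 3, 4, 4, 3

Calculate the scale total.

Raw sum = 77. Reverse-keyed items: 2, 3, 5, 6, 9, 16, 17, 20, 21, 22, 23; their raw sum = 36.
Each reversal replaces raw with 6 − raw, changing the total by 6 − 2·raw per item.
Total = 77 + 11·6 − 2·36 = 77 + 66 − 72 = 71

71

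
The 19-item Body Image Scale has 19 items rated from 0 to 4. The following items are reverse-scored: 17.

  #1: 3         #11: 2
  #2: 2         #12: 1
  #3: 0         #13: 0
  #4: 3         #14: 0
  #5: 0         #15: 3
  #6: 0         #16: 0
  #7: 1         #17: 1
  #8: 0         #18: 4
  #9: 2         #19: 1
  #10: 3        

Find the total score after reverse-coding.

28

Reversing item 17 with 4 − raw:
Total = 3 + 2 + 0 + 3 + 0 + 0 + 1 + 0 + 2 + 3 + 2 + 1 + 0 + 0 + 3 + 0 + (4−1) + 4 + 1
      = 3 + 2 + 0 + 3 + 0 + 0 + 1 + 0 + 2 + 3 + 2 + 1 + 0 + 0 + 3 + 0 + 3 + 4 + 1 = 28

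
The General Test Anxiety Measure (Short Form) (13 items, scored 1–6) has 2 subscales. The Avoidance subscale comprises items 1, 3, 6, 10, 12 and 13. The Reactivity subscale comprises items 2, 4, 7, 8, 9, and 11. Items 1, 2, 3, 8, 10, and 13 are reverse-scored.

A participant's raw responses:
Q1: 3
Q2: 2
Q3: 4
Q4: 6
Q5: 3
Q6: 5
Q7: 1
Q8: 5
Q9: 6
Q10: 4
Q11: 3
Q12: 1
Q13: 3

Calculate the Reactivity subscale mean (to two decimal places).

Reactivity items: 2, 4, 7, 8, 9, 11.
Of these, items 2 and 8 are reverse-scored; reverse-coded value = 7 − response.
  item 2: 7 − 2 = 5
  item 4: 6
  item 7: 1
  item 8: 7 − 5 = 2
  item 9: 6
  item 11: 3
Sum = 5 + 6 + 1 + 2 + 6 + 3 = 23
Mean = 23 / 6 = 3.83

3.83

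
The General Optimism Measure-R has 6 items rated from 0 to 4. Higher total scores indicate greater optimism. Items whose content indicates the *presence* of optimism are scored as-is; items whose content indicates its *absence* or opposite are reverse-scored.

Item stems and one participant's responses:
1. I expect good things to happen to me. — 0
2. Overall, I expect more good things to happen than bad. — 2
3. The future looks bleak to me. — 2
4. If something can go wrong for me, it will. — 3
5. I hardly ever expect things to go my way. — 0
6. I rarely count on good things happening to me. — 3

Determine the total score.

10

Items 3, 4, 5, 6 describe the absence/opposite of optimism → reverse-score.
reverse-coded value = 4 − response.
  item 1: 0
  item 2: 2
  item 3: 4 − 2 = 2
  item 4: 4 − 3 = 1
  item 5: 4 − 0 = 4
  item 6: 4 − 3 = 1
Total = 0 + 2 + 2 + 1 + 4 + 1 = 10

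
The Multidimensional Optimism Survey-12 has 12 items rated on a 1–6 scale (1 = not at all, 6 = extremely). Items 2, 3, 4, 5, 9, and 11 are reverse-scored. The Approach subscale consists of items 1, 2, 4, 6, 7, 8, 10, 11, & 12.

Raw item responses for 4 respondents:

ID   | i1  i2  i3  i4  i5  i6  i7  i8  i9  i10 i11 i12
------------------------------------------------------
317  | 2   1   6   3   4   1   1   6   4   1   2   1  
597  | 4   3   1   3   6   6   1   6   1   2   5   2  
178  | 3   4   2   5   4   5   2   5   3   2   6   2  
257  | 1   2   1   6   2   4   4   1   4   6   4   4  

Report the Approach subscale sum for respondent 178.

Respondent 178 raw: 3, 4, 2, 5, 4, 5, 2, 5, 3, 2, 6, 2.
Approach items: 1, 2, 4, 6, 7, 8, 10, 11, 12.
Reverse-coded (on a 1–6 scale, reversed = 7 − raw):
  item 1: 3
  item 2: 7 − 4 = 3
  item 4: 7 − 5 = 2
  item 6: 5
  item 7: 2
  item 8: 5
  item 10: 2
  item 11: 7 − 6 = 1
  item 12: 2
Sum = 3 + 3 + 2 + 5 + 2 + 5 + 2 + 1 + 2 = 25

25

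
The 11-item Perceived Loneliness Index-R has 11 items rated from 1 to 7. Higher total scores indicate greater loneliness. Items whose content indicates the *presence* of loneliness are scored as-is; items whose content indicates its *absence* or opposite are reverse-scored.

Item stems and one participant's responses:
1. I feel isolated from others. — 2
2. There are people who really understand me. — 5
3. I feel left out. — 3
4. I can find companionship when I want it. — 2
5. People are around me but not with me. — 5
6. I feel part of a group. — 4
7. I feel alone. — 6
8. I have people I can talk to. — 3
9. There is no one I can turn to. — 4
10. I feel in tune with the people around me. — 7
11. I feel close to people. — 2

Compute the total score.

45

Items 2, 4, 6, 8, 10, 11 describe the absence/opposite of loneliness → reverse-score.
reverse-coded value = 8 − response.
  item 1: 2
  item 2: 8 − 5 = 3
  item 3: 3
  item 4: 8 − 2 = 6
  item 5: 5
  item 6: 8 − 4 = 4
  item 7: 6
  item 8: 8 − 3 = 5
  item 9: 4
  item 10: 8 − 7 = 1
  item 11: 8 − 2 = 6
Total = 2 + 3 + 3 + 6 + 5 + 4 + 6 + 5 + 4 + 1 + 6 = 45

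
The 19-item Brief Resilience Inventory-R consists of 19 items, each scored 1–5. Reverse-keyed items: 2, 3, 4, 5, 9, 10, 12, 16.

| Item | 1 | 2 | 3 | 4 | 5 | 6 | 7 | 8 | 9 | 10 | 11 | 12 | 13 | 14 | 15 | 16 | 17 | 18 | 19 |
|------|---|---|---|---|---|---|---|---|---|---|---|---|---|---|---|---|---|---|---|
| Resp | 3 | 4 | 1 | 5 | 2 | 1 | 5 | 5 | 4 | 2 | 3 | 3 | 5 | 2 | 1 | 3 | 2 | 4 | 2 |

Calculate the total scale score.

57

Raw sum = 57. Reverse-keyed items: 2, 3, 4, 5, 9, 10, 12, 16; their raw sum = 24.
Each reversal replaces raw with 6 − raw, changing the total by 6 − 2·raw per item.
Total = 57 + 8·6 − 2·24 = 57 + 48 − 48 = 57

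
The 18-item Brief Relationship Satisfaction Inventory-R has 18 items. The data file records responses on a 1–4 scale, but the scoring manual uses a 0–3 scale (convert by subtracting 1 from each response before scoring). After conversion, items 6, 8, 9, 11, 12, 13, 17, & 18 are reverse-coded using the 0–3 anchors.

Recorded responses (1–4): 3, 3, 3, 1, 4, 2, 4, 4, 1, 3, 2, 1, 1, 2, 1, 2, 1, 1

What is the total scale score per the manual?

35

Convert to 0–3: 2, 2, 2, 0, 3, 1, 3, 3, 0, 2, 1, 0, 0, 1, 0, 1, 0, 0
Reverse-coded (reverse-coded value = 3 − response):
  item 6: 3 − 1 = 2
  item 8: 3 − 3 = 0
  item 9: 3 − 0 = 3
  item 11: 3 − 1 = 2
  item 12: 3 − 0 = 3
  item 13: 3 − 0 = 3
  item 17: 3 − 0 = 3
  item 18: 3 − 0 = 3
Scored: 2, 2, 2, 0, 3, 2, 3, 0, 3, 2, 2, 3, 3, 1, 0, 1, 3, 3
Total = 35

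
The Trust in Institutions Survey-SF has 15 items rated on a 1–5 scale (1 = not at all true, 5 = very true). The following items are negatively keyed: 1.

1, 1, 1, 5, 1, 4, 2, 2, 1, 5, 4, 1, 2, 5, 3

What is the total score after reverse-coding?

42

Reversing item 1 with 6 − raw:
Total = (6−1) + 1 + 1 + 5 + 1 + 4 + 2 + 2 + 1 + 5 + 4 + 1 + 2 + 5 + 3
      = 5 + 1 + 1 + 5 + 1 + 4 + 2 + 2 + 1 + 5 + 4 + 1 + 2 + 5 + 3 = 42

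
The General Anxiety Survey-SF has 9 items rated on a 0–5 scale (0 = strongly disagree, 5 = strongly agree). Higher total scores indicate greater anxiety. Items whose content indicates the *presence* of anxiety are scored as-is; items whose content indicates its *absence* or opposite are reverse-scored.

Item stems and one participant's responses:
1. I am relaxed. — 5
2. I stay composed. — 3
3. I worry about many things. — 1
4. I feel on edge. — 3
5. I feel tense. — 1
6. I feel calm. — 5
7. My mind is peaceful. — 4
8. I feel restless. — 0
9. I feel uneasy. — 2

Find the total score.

Items 1, 2, 6, 7 describe the absence/opposite of anxiety → reverse-score.
on a 0–5 scale, reversed = 5 − raw.
  item 1: 5 − 5 = 0
  item 2: 5 − 3 = 2
  item 3: 1
  item 4: 3
  item 5: 1
  item 6: 5 − 5 = 0
  item 7: 5 − 4 = 1
  item 8: 0
  item 9: 2
Total = 0 + 2 + 1 + 3 + 1 + 0 + 1 + 0 + 2 = 10

10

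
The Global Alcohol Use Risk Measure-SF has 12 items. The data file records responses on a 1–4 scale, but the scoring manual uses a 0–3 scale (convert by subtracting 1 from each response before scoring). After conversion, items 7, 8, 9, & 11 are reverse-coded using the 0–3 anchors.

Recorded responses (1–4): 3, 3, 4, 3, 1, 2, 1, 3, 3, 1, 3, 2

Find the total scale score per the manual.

17

Convert to 0–3: 2, 2, 3, 2, 0, 1, 0, 2, 2, 0, 2, 1
Reverse-coded (reverse-coded value = 3 − response):
  item 7: 3 − 0 = 3
  item 8: 3 − 2 = 1
  item 9: 3 − 2 = 1
  item 11: 3 − 2 = 1
Scored: 2, 2, 3, 2, 0, 1, 3, 1, 1, 0, 1, 1
Total = 17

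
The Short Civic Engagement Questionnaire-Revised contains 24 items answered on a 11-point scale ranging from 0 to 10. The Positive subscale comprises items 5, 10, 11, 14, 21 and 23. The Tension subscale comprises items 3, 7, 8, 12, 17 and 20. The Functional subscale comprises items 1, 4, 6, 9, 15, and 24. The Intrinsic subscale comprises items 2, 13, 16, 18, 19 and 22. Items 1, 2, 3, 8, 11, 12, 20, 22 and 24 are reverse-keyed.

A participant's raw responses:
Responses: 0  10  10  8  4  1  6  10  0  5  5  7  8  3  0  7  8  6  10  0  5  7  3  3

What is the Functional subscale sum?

Functional items: 1, 4, 6, 9, 15, 24.
Of these, items 1 & 24 are reverse-keyed; on a 0–10 scale, reversed = 10 − raw.
  item 1: 10 − 0 = 10
  item 4: 8
  item 6: 1
  item 9: 0
  item 15: 0
  item 24: 10 − 3 = 7
Sum = 10 + 8 + 1 + 0 + 0 + 7 = 26

26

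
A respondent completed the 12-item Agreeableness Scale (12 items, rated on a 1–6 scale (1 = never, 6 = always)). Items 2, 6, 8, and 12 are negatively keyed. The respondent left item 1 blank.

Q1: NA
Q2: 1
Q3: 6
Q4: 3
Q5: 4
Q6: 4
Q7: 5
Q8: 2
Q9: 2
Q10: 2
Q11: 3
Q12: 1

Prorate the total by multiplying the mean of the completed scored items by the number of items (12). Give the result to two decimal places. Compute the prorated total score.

Reverse-coded (on a 1–6 scale, reversed = 7 − raw):
  item 2: 7 − 1 = 6
  item 6: 7 − 4 = 3
  item 8: 7 − 2 = 5
  item 12: 7 − 1 = 6
Completed scored items (11 of 12): 6, 6, 3, 4, 3, 5, 5, 2, 2, 3, 6; sum = 45.
Person mean = 45 / 11 ≈ 4.0909
Prorated total = (45 / 11) × 12 = 49.09 (to 2 dp)

49.09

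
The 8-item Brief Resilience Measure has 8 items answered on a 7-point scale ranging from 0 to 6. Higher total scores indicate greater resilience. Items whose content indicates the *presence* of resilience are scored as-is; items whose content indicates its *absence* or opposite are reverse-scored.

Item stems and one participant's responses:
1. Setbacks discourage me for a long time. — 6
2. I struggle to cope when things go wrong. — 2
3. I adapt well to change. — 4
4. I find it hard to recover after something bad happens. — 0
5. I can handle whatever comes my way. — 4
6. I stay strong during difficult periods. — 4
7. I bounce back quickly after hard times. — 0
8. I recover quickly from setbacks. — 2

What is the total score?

Items 1, 2, 4 describe the absence/opposite of resilience → reverse-score.
reversed = (0+6) − raw = 6 − raw.
  item 1: 6 − 6 = 0
  item 2: 6 − 2 = 4
  item 3: 4
  item 4: 6 − 0 = 6
  item 5: 4
  item 6: 4
  item 7: 0
  item 8: 2
Total = 0 + 4 + 4 + 6 + 4 + 4 + 0 + 2 = 24

24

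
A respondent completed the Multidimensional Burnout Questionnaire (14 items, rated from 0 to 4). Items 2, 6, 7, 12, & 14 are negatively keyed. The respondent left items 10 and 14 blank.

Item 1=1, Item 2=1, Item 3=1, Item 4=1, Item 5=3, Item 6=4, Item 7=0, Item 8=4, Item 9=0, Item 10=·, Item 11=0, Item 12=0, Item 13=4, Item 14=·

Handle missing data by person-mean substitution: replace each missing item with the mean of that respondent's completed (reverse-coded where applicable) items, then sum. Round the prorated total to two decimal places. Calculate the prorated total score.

Reverse-coded (reversed = (0+4) − raw = 4 − raw):
  item 2: 4 − 1 = 3
  item 6: 4 − 4 = 0
  item 7: 4 − 0 = 4
  item 12: 4 − 0 = 4
Completed scored items (12 of 14): 1, 3, 1, 1, 3, 0, 4, 4, 0, 0, 4, 4; sum = 25.
Person mean = 25 / 12 ≈ 2.0833
Prorated total = (25 / 12) × 14 = 29.17 (to 2 dp)

29.17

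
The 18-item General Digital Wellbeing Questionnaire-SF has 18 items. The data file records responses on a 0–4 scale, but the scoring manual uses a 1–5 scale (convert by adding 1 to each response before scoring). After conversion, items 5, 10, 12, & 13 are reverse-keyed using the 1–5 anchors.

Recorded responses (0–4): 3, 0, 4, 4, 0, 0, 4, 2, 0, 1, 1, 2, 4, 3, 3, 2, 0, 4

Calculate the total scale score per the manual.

57

Convert to 1–5: 4, 1, 5, 5, 1, 1, 5, 3, 1, 2, 2, 3, 5, 4, 4, 3, 1, 5
Reverse-coded (reversed = (1+5) − raw = 6 − raw):
  item 5: 6 − 1 = 5
  item 10: 6 − 2 = 4
  item 12: 6 − 3 = 3
  item 13: 6 − 5 = 1
Scored: 4, 1, 5, 5, 5, 1, 5, 3, 1, 4, 2, 3, 1, 4, 4, 3, 1, 5
Total = 57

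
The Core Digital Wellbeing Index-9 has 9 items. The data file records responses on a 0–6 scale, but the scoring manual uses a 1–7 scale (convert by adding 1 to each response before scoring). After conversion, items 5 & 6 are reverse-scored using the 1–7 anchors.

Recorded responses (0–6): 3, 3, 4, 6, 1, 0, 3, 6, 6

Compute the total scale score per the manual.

Convert to 1–7: 4, 4, 5, 7, 2, 1, 4, 7, 7
Reverse-coded (reverse-coded value = 8 − response):
  item 5: 8 − 2 = 6
  item 6: 8 − 1 = 7
Scored: 4, 4, 5, 7, 6, 7, 4, 7, 7
Total = 51

51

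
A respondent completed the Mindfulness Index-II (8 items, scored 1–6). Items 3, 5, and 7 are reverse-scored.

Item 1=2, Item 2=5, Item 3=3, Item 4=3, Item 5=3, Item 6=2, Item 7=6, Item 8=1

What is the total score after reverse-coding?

22

Reverse-coded items (on a 1–6 scale, reversed = 7 − raw):
  item 3: 7 − 3 = 4
  item 5: 7 − 3 = 4
  item 7: 7 − 6 = 1
Scored items: 2, 5, 4, 3, 4, 2, 1, 1
Total = 2 + 5 + 4 + 3 + 4 + 2 + 1 + 1 = 22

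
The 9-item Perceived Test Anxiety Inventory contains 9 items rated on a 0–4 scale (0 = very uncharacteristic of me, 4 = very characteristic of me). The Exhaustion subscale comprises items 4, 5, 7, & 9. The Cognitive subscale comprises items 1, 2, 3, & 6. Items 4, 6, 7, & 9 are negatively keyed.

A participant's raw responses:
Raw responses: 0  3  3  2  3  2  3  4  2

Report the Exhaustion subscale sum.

Exhaustion items: 4, 5, 7, 9.
Of these, items 4, 7, and 9 are negatively keyed; reverse-coded value = 4 − response.
  item 4: 4 − 2 = 2
  item 5: 3
  item 7: 4 − 3 = 1
  item 9: 4 − 2 = 2
Sum = 2 + 3 + 1 + 2 = 8

8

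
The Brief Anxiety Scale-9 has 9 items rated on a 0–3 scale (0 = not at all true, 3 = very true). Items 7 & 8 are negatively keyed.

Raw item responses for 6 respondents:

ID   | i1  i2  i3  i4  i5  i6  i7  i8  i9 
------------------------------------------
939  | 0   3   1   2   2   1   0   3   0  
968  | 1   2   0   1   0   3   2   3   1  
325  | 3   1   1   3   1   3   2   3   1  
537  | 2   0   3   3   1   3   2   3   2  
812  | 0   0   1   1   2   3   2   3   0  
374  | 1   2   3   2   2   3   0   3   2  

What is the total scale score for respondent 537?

15

Respondent 537 raw: 2, 0, 3, 3, 1, 3, 2, 3, 2.
Reverse-coded (on a 0–3 scale, reversed = 3 − raw):
  item 1: 2
  item 2: 0
  item 3: 3
  item 4: 3
  item 5: 1
  item 6: 3
  item 7: 3 − 2 = 1
  item 8: 3 − 3 = 0
  item 9: 2
Sum = 2 + 0 + 3 + 3 + 1 + 3 + 1 + 0 + 2 = 15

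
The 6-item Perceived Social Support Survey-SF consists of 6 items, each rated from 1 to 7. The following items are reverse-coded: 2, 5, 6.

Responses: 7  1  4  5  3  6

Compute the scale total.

30

Apply reverse scoring (on a 1–7 scale, reversed = 8 − raw):
  item 2: 8 − 1 = 7
  item 5: 8 − 3 = 5
  item 6: 8 − 6 = 2
After reverse-coding: 7, 7, 4, 5, 5, 2
Total = 7 + 7 + 4 + 5 + 5 + 2 = 30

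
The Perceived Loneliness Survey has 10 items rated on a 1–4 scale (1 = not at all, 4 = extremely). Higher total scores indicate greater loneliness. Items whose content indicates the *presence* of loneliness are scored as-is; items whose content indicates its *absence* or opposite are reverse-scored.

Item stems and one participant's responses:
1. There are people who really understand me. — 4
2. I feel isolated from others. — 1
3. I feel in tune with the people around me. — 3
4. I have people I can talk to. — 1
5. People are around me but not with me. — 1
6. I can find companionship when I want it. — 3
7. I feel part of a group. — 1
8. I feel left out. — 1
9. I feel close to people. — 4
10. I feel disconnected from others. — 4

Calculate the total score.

Items 1, 3, 4, 6, 7, 9 describe the absence/opposite of loneliness → reverse-score.
on a 1–4 scale, reversed = 5 − raw.
  item 1: 5 − 4 = 1
  item 2: 1
  item 3: 5 − 3 = 2
  item 4: 5 − 1 = 4
  item 5: 1
  item 6: 5 − 3 = 2
  item 7: 5 − 1 = 4
  item 8: 1
  item 9: 5 − 4 = 1
  item 10: 4
Total = 1 + 1 + 2 + 4 + 1 + 2 + 4 + 1 + 1 + 4 = 21

21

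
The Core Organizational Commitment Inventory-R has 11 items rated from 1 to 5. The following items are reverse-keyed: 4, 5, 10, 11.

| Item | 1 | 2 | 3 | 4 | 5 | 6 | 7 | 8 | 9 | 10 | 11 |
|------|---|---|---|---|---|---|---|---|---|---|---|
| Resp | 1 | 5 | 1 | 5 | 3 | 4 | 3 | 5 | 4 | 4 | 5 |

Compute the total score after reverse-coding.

Raw sum = 40. Reverse-keyed items: 4, 5, 10, 11; their raw sum = 17.
Each reversal replaces raw with 6 − raw, changing the total by 6 − 2·raw per item.
Total = 40 + 4·6 − 2·17 = 40 + 24 − 34 = 30

30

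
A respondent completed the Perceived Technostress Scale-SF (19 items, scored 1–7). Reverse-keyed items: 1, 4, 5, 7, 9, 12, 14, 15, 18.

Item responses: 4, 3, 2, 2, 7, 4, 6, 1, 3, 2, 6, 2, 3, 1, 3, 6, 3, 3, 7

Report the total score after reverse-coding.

Raw sum = 68. Reverse-keyed items: 1, 4, 5, 7, 9, 12, 14, 15, 18; their raw sum = 31.
Each reversal replaces raw with 8 − raw, changing the total by 8 − 2·raw per item.
Total = 68 + 9·8 − 2·31 = 68 + 72 − 62 = 78

78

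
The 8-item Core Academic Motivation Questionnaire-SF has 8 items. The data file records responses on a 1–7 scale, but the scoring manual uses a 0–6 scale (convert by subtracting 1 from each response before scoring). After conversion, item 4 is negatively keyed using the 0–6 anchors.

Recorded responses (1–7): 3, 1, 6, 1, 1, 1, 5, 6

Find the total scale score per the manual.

Convert to 0–6: 2, 0, 5, 0, 0, 0, 4, 5
Reverse-coded (on a 0–6 scale, reversed = 6 − raw):
  item 4: 6 − 0 = 6
Scored: 2, 0, 5, 6, 0, 0, 4, 5
Total = 22

22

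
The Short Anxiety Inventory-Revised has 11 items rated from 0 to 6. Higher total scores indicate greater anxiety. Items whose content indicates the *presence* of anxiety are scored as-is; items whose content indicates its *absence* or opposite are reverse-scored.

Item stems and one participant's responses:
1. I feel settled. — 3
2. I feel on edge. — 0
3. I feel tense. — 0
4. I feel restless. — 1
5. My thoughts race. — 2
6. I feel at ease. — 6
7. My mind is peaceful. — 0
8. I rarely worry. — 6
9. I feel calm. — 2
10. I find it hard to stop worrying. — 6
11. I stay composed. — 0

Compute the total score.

28

Items 1, 6, 7, 8, 9, 11 describe the absence/opposite of anxiety → reverse-score.
reversed = (0+6) − raw = 6 − raw.
  item 1: 6 − 3 = 3
  item 2: 0
  item 3: 0
  item 4: 1
  item 5: 2
  item 6: 6 − 6 = 0
  item 7: 6 − 0 = 6
  item 8: 6 − 6 = 0
  item 9: 6 − 2 = 4
  item 10: 6
  item 11: 6 − 0 = 6
Total = 3 + 0 + 0 + 1 + 2 + 0 + 6 + 0 + 4 + 6 + 6 = 28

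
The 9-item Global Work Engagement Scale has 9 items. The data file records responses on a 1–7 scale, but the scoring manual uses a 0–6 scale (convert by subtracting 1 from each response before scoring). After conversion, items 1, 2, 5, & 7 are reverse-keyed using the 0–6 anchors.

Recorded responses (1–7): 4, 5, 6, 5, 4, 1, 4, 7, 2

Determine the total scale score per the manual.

27

Convert to 0–6: 3, 4, 5, 4, 3, 0, 3, 6, 1
Reverse-coded (on a 0–6 scale, reversed = 6 − raw):
  item 1: 6 − 3 = 3
  item 2: 6 − 4 = 2
  item 5: 6 − 3 = 3
  item 7: 6 − 3 = 3
Scored: 3, 2, 5, 4, 3, 0, 3, 6, 1
Total = 27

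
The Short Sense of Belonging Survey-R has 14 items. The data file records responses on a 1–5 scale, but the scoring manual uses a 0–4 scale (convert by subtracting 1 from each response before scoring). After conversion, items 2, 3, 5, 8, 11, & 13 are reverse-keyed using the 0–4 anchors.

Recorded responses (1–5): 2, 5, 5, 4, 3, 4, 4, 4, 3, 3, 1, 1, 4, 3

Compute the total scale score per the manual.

24

Convert to 0–4: 1, 4, 4, 3, 2, 3, 3, 3, 2, 2, 0, 0, 3, 2
Reverse-coded (reversed = (0+4) − raw = 4 − raw):
  item 2: 4 − 4 = 0
  item 3: 4 − 4 = 0
  item 5: 4 − 2 = 2
  item 8: 4 − 3 = 1
  item 11: 4 − 0 = 4
  item 13: 4 − 3 = 1
Scored: 1, 0, 0, 3, 2, 3, 3, 1, 2, 2, 4, 0, 1, 2
Total = 24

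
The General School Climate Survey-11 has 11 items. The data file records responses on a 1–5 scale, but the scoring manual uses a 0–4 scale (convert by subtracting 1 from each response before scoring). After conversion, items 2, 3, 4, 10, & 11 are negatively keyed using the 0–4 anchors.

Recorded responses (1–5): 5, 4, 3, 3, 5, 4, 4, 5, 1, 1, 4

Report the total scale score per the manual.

28

Convert to 0–4: 4, 3, 2, 2, 4, 3, 3, 4, 0, 0, 3
Reverse-coded (reverse-coded value = 4 − response):
  item 2: 4 − 3 = 1
  item 3: 4 − 2 = 2
  item 4: 4 − 2 = 2
  item 10: 4 − 0 = 4
  item 11: 4 − 3 = 1
Scored: 4, 1, 2, 2, 4, 3, 3, 4, 0, 4, 1
Total = 28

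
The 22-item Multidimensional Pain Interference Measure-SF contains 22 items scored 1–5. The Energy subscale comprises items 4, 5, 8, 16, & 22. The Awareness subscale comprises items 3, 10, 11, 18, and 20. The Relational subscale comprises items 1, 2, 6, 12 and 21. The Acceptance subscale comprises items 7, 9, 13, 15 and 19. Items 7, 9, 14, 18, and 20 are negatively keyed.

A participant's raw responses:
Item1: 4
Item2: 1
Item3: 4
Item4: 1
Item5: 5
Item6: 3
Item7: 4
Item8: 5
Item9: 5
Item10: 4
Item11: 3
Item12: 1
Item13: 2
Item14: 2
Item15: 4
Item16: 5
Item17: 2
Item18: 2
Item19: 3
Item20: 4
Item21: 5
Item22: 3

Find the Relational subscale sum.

14

Relational items: 1, 2, 6, 12, 21.
  item 1: 4
  item 2: 1
  item 6: 3
  item 12: 1
  item 21: 5
Sum = 4 + 1 + 3 + 1 + 5 = 14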